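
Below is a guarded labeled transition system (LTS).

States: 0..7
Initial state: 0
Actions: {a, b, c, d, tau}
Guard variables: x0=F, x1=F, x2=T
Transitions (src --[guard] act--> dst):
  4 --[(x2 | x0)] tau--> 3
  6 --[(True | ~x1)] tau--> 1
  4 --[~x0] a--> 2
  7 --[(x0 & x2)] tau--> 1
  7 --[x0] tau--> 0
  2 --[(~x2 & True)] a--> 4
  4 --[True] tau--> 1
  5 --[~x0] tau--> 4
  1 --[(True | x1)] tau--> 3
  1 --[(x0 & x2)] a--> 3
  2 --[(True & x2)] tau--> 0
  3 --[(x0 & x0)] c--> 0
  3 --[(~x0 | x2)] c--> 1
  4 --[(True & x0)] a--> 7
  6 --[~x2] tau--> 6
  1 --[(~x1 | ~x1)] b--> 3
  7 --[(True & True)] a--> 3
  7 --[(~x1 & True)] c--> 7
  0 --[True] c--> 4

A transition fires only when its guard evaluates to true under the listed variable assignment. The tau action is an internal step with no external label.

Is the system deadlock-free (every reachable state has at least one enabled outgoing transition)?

R = {0,1,2,3,4}
  0: c→4  [1 out]
  1: b→3  tau→3  [2 out]
  2: tau→0  [1 out]
  3: c→1  [1 out]
  4: a→2  tau→1  tau→3  [3 out]

Answer: DEADLOCK-FREE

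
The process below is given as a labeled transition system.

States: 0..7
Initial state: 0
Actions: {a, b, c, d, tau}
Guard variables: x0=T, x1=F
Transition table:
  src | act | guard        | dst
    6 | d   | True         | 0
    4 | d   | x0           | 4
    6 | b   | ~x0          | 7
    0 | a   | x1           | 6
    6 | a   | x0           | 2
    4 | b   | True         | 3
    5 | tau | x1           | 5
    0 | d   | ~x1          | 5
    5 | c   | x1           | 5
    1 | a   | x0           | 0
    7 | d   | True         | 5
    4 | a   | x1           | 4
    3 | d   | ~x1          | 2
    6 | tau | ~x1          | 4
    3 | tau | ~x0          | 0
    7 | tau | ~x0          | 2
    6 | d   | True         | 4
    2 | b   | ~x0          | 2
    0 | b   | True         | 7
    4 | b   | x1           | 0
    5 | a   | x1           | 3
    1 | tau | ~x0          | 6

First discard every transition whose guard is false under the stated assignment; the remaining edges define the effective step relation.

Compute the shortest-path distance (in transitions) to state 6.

Answer: UNREACHABLE

Working:
BFS to 6:
  Layer 0: {0}
  Layer 1: {5,7}
6 never appears.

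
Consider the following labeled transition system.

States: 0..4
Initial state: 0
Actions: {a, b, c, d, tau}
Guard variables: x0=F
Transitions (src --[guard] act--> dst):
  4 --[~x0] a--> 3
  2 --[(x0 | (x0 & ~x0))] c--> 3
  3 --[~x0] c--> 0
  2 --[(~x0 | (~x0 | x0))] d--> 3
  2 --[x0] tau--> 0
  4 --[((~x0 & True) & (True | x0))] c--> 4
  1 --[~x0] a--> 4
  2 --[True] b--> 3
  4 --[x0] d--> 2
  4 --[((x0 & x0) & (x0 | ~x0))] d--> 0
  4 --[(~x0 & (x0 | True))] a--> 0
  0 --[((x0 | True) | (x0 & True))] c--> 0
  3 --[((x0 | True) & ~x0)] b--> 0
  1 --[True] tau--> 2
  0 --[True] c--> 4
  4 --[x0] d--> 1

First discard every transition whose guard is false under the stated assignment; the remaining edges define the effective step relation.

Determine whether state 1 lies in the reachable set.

Guard filter leaves 11 enabled edge(s).
depth 0: {0}
depth 1: {4}  now seen {0,4}
depth 2: {3}  now seen {0,3,4}
R = {0,3,4}

Answer: UNREACHABLE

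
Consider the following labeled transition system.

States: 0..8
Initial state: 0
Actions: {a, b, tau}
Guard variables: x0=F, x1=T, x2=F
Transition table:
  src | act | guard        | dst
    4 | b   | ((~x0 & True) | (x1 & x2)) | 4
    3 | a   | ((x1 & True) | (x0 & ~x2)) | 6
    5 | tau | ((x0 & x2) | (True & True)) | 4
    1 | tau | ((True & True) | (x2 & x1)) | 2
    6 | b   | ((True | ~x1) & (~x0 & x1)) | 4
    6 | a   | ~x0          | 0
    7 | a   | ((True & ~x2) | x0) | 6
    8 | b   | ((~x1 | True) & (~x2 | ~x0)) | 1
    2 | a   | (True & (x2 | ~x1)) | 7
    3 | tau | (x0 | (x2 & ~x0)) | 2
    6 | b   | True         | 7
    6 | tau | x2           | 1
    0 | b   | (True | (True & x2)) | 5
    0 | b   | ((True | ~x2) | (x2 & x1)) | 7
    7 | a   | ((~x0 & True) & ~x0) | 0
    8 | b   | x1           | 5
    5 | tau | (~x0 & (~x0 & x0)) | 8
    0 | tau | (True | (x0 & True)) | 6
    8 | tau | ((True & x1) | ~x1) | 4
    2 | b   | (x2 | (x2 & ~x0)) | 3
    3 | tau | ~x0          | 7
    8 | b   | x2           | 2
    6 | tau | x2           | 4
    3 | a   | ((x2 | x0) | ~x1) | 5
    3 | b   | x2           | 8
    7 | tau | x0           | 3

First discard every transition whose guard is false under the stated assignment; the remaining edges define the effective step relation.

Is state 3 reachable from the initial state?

After dropping false guards: 16 live edges.
Layer 0: {0}
Layer 1: {5,6,7}  now seen {0,5,6,7}
Layer 2: {4}  now seen {0,4,5,6,7}
R = {0,4,5,6,7}

Answer: UNREACHABLE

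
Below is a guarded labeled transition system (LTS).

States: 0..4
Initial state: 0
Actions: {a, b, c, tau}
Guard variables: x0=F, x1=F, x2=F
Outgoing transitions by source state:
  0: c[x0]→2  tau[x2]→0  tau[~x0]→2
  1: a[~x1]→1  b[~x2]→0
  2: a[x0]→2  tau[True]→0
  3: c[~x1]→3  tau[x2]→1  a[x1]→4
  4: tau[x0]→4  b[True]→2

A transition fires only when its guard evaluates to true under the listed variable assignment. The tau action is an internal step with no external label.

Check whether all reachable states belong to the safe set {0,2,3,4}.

Answer: INVARIANT HOLDS

Trace:
Inv-set: {0,2,3,4}
R = {0,2}
  0: safe
  2: safe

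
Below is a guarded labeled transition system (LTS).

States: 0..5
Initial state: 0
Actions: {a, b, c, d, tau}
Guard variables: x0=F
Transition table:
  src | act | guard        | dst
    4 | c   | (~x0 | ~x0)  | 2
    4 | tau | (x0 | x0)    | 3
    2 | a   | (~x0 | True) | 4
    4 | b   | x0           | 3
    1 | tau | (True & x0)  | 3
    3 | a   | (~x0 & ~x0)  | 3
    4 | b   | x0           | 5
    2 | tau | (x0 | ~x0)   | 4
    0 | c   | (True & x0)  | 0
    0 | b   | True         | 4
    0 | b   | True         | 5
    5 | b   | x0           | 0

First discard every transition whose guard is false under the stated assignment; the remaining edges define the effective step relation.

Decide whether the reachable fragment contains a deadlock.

Answer: DEADLOCK at state 5

Trace:
R = {0,2,4,5}
  0: b→4  b→5  [2 exit(s)]
  2: a→4  tau→4  [2 exit(s)]
  4: c→2  [1 exit(s)]
  5: ∅  [STUCK]
witness 5: b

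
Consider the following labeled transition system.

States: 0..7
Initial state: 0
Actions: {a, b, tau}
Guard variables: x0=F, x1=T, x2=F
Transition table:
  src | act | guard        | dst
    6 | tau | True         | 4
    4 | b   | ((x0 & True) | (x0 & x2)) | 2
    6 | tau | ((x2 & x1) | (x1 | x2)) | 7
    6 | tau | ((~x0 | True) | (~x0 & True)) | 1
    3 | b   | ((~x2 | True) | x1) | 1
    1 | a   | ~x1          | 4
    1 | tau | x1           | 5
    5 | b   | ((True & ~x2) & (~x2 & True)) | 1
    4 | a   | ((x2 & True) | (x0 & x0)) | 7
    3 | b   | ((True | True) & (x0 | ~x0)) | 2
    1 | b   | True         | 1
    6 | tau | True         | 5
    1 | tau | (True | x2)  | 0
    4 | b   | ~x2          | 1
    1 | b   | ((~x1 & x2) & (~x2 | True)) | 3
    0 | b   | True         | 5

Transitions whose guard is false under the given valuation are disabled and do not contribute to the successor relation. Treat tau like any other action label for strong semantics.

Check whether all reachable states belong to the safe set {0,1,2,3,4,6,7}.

Allowed set {0,1,2,3,4,6,7}
Reach set: {0,1,5}
  0: safe
  1: safe
  5: outside
witness against invariant: b → 5

Answer: INVARIANT VIOLATED at state 5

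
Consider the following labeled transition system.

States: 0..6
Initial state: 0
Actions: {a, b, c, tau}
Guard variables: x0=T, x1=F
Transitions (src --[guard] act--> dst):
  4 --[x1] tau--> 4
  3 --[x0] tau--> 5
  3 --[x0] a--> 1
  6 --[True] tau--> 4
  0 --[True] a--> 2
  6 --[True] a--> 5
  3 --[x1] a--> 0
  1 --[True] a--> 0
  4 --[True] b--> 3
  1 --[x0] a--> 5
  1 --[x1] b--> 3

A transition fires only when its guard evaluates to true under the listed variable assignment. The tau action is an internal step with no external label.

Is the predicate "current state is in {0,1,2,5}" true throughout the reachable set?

Allowed set {0,1,2,5}
Reach set: {0,2}
  0: ok
  2: ok

Answer: INVARIANT HOLDS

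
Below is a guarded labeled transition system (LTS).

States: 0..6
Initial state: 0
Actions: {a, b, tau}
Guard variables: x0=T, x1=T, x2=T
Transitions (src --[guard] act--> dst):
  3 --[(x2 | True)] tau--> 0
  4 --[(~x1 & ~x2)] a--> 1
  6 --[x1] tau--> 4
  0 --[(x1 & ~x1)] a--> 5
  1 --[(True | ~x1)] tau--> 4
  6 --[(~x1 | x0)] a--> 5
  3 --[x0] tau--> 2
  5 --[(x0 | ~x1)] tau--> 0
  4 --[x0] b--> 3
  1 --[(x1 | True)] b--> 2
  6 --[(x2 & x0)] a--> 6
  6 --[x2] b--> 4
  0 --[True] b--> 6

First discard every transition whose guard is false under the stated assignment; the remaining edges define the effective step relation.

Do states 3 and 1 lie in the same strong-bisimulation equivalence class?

Compute ~ classes (split until stable):
  π0 = {{0,1,2,3,4,5,6}}
  π1 = {{0,4},{1},{2},{3,5},{6}}
  π2 = {{0},{1},{2},{3},{4},{5},{6}}
stable after 3 split(s): 7 block(s)
class of 3: {3}; class of 1: {1}

Answer: NOT BISIMILAR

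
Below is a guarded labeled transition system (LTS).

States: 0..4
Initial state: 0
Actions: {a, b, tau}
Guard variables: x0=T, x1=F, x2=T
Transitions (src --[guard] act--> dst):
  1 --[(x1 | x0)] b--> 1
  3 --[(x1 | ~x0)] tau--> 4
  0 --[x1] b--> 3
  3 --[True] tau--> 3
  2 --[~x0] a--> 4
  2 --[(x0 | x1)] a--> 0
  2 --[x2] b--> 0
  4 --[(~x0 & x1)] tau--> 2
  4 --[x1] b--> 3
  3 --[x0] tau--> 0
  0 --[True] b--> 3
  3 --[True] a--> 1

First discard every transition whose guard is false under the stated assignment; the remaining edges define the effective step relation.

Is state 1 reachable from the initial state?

Guard filter leaves 7 enabled edge(s).
L0 = {0}
L1 = {3}  now seen {0,3}
L2 = {1}  now seen {0,1,3}
Reach set: {0,1,3}
Path to 1: b·a

Answer: REACHABLE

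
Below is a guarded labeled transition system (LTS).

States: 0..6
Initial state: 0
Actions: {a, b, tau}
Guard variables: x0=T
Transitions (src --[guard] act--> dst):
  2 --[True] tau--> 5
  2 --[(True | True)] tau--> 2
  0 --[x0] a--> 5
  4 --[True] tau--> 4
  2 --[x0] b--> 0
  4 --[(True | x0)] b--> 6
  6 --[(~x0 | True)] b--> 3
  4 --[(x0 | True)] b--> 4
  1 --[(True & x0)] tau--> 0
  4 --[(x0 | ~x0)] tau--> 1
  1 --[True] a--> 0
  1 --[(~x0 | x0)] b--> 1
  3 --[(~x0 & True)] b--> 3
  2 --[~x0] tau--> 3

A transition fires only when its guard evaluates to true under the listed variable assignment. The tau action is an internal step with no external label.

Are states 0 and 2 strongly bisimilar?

Answer: NOT BISIMILAR

Working:
Bisimulation quotient by refinement:
  round 0: {{0,1,2,3,4,5,6}}
  round 1: {{0},{1},{2,4},{3,5},{6}}
  round 2: {{0},{1},{2},{3,5},{4},{6}}
Fixed point at round 3; 6 class(es).
[0]={0}  [2]={2}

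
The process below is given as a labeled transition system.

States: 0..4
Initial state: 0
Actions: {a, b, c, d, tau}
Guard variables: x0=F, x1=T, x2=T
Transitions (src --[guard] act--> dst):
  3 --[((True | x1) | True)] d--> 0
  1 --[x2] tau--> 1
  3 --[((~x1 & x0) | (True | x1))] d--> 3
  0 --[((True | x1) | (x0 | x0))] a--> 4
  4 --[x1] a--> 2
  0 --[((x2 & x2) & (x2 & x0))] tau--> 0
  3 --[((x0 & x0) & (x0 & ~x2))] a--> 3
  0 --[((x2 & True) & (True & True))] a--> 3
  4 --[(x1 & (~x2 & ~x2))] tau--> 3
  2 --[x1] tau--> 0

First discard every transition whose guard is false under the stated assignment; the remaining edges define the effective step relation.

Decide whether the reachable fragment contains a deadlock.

Reachable = {0,2,3,4}
  0: a→3  a→4  [2 exit(s)]
  2: tau→0  [1 exit(s)]
  3: d→0  d→3  [2 exit(s)]
  4: a→2  [1 exit(s)]

Answer: DEADLOCK-FREE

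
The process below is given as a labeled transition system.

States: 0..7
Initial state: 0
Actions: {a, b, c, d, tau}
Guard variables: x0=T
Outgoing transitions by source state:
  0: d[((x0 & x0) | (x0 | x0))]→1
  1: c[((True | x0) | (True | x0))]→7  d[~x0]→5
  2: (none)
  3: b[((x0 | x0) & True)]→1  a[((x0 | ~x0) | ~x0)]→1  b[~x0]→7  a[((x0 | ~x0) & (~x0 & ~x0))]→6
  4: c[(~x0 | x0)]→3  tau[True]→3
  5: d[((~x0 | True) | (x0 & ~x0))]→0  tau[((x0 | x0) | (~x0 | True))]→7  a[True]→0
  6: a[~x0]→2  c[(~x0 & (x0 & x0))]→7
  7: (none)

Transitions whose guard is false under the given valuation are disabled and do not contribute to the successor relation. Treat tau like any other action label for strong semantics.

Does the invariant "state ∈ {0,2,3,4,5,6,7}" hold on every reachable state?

Allowed set {0,2,3,4,5,6,7}
Reachable = {0,1,7}
  0: ok
  1: outside
  7: ok
reach 1 via d — violates

Answer: INVARIANT VIOLATED at state 1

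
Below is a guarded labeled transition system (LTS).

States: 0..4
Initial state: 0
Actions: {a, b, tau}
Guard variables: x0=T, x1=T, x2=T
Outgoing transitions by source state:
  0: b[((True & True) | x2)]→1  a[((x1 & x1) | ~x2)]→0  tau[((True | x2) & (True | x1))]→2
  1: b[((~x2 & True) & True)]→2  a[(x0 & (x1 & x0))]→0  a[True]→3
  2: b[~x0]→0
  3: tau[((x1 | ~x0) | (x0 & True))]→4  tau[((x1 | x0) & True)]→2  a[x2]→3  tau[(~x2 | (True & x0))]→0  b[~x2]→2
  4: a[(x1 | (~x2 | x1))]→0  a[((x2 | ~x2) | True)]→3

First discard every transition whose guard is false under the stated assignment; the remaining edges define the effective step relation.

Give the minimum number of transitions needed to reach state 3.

Layered search for 3:
  Layer 0: {0}
  Layer 1: {1,2}
  Layer 2: {3}
first hit 3 at d=2 via b·a

Answer: 2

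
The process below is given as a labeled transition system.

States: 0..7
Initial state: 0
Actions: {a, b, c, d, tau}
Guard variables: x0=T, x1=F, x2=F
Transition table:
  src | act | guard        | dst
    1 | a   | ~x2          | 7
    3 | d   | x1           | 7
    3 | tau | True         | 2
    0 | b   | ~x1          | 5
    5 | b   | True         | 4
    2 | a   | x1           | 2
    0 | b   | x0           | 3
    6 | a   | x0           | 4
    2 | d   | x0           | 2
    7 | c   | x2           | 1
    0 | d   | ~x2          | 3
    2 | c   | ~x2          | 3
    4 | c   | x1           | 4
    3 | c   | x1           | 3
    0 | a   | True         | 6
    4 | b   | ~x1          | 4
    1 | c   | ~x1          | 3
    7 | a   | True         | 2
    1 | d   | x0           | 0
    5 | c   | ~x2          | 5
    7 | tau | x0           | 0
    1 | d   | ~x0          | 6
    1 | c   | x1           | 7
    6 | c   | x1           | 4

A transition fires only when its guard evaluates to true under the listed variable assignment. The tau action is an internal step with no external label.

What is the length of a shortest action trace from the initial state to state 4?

BFS to 4:
  L0 = {0}
  L1 = {3,5,6}
  L2 = {2,4}
4 enters at depth 2; path a·a

Answer: 2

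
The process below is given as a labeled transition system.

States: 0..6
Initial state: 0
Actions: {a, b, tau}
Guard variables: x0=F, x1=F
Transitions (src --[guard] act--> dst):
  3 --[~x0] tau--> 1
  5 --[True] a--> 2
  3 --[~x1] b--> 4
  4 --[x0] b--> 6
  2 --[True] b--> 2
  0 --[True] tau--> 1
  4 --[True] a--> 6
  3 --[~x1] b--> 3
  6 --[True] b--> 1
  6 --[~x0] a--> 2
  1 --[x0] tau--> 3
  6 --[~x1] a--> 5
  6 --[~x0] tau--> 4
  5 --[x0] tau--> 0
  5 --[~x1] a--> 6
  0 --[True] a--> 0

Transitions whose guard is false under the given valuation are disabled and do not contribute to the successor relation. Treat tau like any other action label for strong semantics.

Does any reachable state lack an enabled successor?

Answer: DEADLOCK at state 1

Trace:
R = {0,1}
  0: a→0  tau→1  [deg 2]
  1: ∅  [no exit]
witness 1: tau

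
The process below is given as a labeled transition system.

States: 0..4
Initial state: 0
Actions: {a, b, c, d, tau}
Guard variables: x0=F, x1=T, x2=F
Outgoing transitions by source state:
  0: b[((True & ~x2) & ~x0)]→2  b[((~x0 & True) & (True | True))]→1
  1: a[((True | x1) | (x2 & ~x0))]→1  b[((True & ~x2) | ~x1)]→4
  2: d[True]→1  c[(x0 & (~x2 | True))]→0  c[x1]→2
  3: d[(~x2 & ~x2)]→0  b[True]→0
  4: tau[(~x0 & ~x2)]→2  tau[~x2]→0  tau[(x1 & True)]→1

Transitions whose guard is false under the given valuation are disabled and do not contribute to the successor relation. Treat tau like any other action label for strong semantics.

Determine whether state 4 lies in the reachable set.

Answer: REACHABLE

Working:
11 transition(s) survive guard evaluation.
L0 = {0}
L1 = {1,2}  total {0,1,2}
L2 = {4}  total {0,1,2,4}
Reach set: {0,1,2,4}
Path to 4: b·b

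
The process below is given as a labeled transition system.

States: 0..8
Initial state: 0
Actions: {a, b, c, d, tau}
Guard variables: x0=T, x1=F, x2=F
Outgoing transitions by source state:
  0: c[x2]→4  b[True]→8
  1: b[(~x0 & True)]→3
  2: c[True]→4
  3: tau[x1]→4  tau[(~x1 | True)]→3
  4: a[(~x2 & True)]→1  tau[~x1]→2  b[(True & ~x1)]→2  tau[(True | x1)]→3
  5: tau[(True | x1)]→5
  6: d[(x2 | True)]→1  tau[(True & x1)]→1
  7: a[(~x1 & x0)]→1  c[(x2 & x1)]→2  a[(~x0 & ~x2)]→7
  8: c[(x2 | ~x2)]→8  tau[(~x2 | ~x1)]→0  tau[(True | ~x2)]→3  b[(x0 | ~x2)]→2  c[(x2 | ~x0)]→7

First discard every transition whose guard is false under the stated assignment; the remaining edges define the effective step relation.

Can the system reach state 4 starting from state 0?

Answer: REACHABLE

Working:
Guard filter leaves 14 enabled edge(s).
depth 0: {0}
depth 1: {8}  total {0,8}
depth 2: {2,3}  total {0,2,3,8}
depth 3: {4}  total {0,2,3,4,8}
depth 4: {1}  total {0,1,2,3,4,8}
Reachable = {0,1,2,3,4,8}
witness 4: b·b·c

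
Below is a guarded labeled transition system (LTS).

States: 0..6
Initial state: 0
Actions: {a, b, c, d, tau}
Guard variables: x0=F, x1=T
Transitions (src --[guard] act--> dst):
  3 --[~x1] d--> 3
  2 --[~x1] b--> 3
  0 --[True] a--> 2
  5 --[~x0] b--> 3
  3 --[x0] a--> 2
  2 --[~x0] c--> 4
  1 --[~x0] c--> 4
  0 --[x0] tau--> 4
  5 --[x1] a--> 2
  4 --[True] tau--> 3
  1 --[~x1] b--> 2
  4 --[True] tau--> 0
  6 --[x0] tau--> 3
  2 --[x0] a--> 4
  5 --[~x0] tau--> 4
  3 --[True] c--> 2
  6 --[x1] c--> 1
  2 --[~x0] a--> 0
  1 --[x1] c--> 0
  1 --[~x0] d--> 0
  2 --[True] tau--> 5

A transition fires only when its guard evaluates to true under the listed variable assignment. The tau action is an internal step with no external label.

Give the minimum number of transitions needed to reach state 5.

BFS to 5:
  L0 = {0}
  L1 = {2}
  L2 = {4,5}
5 enters at depth 2; path a·tau

Answer: 2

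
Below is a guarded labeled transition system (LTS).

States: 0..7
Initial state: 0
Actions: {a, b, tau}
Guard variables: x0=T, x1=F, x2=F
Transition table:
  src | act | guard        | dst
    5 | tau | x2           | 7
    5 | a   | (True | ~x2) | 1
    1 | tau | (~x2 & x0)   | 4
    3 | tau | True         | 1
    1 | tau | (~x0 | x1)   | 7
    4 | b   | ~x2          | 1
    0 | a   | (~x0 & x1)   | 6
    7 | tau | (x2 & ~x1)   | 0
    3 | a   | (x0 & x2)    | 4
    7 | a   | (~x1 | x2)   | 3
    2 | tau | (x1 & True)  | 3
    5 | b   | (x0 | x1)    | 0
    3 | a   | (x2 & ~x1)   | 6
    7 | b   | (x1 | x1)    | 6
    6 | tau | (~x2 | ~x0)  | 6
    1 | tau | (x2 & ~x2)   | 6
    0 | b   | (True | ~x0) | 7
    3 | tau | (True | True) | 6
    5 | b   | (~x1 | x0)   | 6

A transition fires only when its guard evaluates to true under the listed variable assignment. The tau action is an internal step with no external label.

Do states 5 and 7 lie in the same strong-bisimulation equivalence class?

Answer: NOT BISIMILAR

Trace:
Bisimulation quotient by refinement:
  P[0] = {{0,1,2,3,4,5,6,7}}
  P[1] = {{0,4},{1,3,6},{2},{5},{7}}
  P[2] = {{0},{1},{2},{3,6},{4},{5},{7}}
  P[3] = {{0},{1},{2},{3},{4},{5},{6},{7}}
stable after 4 split(s): 8 block(s)
5∈{5}, 7∈{7}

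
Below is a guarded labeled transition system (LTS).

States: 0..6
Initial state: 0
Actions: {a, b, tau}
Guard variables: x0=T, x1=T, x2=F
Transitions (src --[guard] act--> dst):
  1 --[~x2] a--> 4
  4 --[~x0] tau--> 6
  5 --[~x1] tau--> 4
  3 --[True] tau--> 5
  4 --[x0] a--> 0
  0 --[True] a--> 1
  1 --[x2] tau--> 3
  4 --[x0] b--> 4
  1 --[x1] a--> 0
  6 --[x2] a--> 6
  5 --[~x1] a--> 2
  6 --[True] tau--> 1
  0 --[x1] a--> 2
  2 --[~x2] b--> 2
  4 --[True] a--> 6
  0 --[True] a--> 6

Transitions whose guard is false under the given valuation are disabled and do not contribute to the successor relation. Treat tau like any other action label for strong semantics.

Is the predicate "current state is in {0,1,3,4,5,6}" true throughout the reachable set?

Answer: INVARIANT VIOLATED at state 2

Working:
Inv-set: {0,1,3,4,5,6}
Reachable = {0,1,2,4,6}
  0: safe
  1: safe
  2: VIOLATES
  4: safe
  6: safe
counterexample path to 2: a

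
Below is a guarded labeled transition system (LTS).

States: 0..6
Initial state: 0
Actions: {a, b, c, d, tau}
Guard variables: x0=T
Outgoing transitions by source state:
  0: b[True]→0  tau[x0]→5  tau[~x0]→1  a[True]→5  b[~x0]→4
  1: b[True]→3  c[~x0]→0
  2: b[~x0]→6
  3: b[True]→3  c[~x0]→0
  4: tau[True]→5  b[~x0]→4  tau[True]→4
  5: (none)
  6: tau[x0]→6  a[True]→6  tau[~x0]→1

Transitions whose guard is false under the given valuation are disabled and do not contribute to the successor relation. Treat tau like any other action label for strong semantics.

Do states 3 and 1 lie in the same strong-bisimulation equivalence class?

Answer: BISIMILAR

Working:
Compute ~ classes (split until stable):
  round 0: {{0,1,2,3,4,5,6}}
  round 1: {{0},{1,3},{2,5},{4},{6}}
Fixed point at round 2; 5 class(es).
[3]={1,3}  [1]={1,3}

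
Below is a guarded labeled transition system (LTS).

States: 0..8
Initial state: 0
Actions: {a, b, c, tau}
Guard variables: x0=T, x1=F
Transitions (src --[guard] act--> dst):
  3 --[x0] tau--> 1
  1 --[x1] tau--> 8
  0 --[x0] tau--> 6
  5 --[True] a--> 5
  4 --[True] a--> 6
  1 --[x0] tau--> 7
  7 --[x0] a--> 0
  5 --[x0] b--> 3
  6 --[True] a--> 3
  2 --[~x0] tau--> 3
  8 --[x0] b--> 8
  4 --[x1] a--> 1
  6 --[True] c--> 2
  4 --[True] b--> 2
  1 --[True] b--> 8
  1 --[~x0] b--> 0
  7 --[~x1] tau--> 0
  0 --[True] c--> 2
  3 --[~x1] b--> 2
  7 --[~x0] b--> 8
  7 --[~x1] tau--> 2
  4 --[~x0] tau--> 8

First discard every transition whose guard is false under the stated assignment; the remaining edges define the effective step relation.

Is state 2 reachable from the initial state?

16 transition(s) survive guard evaluation.
Layer 0: {0}
Layer 1: {2,6}  now seen {0,2,6}
Layer 2: {3}  now seen {0,2,3,6}
Layer 3: {1}  now seen {0,1,2,3,6}
Layer 4: {7,8}  now seen {0,1,2,3,6,7,8}
Reachable = {0,1,2,3,6,7,8}
witness 2: c

Answer: REACHABLE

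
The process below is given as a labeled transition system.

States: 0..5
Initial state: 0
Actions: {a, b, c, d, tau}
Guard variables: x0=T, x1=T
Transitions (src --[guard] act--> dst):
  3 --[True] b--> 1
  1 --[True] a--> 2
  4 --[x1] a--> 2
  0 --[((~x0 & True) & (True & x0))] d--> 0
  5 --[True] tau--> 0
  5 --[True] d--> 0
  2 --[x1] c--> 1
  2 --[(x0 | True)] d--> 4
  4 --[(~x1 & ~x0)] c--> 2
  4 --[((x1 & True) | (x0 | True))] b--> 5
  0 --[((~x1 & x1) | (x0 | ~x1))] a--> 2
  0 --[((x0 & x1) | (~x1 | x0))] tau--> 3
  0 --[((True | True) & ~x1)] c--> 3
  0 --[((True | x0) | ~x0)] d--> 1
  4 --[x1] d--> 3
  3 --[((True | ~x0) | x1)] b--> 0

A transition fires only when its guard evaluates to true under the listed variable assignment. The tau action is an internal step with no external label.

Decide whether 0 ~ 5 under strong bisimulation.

Bisimulation quotient by refinement:
  P[0] = {{0,1,2,3,4,5}}
  P[1] = {{0},{1},{2},{3},{4},{5}}
6 equivalence class(es) (converged in 2)
[0]={0}  [5]={5}

Answer: NOT BISIMILAR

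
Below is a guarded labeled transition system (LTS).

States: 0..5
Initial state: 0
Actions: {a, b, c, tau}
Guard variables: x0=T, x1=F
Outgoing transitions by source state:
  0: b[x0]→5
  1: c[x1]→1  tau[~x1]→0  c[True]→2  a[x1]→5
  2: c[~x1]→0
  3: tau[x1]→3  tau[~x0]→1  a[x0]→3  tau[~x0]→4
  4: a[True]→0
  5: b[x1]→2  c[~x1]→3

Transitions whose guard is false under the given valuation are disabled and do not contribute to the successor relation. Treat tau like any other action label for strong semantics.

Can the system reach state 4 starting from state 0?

7 transition(s) survive guard evaluation.
Layer 0: {0}
Layer 1: {5}  cumulative {0,5}
Layer 2: {3}  cumulative {0,3,5}
Reachable = {0,3,5}

Answer: UNREACHABLE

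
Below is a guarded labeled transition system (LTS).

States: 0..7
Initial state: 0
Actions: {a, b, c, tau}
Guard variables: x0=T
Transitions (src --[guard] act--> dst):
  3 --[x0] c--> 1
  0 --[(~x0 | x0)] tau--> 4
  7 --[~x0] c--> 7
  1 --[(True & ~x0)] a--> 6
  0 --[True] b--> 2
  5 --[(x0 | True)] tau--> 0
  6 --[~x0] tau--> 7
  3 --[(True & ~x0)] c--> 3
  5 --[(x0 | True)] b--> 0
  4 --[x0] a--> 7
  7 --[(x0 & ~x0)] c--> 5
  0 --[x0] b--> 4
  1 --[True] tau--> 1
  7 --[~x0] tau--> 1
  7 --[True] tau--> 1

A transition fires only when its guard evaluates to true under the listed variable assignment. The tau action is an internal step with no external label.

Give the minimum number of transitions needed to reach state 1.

BFS to 1:
  Layer 0: {0}
  Layer 1: {2,4}
  Layer 2: {7}
  Layer 3: {1}
first hit 1 at d=3 via b·a·tau

Answer: 3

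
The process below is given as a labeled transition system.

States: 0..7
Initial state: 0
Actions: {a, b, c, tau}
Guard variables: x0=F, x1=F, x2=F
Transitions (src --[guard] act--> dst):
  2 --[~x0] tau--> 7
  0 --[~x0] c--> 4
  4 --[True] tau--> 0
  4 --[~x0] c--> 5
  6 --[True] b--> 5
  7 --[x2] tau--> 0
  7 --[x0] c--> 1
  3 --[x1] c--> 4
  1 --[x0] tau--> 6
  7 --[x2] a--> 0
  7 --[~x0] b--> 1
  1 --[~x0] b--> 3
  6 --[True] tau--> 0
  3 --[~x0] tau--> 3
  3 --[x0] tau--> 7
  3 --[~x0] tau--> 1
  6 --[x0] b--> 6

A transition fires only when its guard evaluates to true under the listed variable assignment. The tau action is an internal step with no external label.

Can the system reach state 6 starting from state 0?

10 transition(s) survive guard evaluation.
L0 = {0}
L1 = {4}  cumulative {0,4}
L2 = {5}  cumulative {0,4,5}
Reachable = {0,4,5}

Answer: UNREACHABLE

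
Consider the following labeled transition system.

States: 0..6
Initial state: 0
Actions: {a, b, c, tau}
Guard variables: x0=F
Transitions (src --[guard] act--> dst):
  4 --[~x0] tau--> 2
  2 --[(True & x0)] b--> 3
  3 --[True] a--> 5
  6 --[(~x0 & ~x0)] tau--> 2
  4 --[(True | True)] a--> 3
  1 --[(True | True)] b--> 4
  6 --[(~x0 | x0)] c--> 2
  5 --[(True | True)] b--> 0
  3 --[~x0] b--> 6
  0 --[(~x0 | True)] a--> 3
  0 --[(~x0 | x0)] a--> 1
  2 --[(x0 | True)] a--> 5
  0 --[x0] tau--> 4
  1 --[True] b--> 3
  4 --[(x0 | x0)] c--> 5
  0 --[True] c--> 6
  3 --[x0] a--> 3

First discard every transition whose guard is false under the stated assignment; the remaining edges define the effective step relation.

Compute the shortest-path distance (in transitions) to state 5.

Layered search for 5:
  depth 0: {0}
  depth 1: {1,3,6}
  depth 2: {2,4,5}
first hit 5 at d=2 via a·a

Answer: 2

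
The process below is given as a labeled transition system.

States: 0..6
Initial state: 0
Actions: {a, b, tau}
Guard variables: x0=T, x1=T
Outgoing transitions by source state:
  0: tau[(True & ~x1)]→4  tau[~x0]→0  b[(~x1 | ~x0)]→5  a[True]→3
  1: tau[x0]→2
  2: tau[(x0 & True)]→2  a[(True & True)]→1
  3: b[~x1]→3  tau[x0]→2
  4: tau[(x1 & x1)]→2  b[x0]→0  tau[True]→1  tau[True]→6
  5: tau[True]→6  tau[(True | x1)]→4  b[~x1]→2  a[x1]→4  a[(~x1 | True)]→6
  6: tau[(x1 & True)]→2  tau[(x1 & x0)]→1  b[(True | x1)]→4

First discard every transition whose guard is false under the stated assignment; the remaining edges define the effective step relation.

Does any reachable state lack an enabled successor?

R = {0,1,2,3}
  0: a→3  [1 exit(s)]
  1: tau→2  [1 exit(s)]
  2: a→1  tau→2  [2 exit(s)]
  3: tau→2  [1 exit(s)]

Answer: DEADLOCK-FREE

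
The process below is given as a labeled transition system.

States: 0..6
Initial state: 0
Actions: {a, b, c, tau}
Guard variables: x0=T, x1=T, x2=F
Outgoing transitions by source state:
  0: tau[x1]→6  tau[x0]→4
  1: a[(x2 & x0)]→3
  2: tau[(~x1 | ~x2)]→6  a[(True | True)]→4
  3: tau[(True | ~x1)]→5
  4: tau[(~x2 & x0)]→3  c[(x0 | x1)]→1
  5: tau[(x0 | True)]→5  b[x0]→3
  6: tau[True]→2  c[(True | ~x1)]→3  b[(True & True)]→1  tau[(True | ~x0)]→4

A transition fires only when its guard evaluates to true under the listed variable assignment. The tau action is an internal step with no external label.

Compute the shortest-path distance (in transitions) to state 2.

Breadth-first toward 2:
  Layer 0: {0}
  Layer 1: {4,6}
  Layer 2: {1,2,3}
depth(2)=2, e.g. tau·tau

Answer: 2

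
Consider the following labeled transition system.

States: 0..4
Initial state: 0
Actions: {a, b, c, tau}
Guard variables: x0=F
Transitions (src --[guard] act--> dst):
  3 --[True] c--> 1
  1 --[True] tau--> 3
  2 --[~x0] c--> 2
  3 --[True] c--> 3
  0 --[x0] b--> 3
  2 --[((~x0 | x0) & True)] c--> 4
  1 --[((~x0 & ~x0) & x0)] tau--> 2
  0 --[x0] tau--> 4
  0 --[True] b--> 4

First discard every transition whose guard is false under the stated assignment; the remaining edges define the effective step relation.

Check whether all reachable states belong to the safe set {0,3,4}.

Answer: INVARIANT HOLDS

Working:
Inv-set: {0,3,4}
Reach set: {0,4}
  0: ✓
  4: ✓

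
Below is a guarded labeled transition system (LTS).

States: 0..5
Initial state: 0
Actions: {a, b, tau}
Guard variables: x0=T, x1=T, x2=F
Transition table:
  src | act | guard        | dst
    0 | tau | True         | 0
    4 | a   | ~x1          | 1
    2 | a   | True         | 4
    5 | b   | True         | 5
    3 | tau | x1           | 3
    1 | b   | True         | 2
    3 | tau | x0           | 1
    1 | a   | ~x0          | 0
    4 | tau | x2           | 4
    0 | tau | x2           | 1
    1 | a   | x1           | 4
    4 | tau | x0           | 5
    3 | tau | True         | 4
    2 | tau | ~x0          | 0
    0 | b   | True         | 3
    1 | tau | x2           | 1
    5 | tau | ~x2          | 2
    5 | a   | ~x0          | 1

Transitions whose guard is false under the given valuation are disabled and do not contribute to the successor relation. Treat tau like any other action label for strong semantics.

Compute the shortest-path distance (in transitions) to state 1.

Breadth-first toward 1:
  L0 = {0}
  L1 = {3}
  L2 = {1,4}
1 enters at depth 2; path b·tau

Answer: 2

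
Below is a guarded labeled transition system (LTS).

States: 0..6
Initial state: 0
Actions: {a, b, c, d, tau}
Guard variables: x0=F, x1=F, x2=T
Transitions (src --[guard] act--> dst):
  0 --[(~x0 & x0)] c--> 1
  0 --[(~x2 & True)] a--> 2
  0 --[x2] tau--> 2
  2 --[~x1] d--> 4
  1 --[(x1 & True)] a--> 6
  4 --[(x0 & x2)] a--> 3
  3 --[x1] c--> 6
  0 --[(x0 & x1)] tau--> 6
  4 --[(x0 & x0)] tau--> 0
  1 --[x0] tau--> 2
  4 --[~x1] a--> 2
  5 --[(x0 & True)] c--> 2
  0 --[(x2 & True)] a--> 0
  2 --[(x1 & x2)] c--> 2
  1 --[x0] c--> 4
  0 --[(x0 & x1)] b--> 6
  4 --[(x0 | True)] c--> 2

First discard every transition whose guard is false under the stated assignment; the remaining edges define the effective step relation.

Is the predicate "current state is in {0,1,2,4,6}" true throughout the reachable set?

Inv-set: {0,1,2,4,6}
R = {0,2,4}
  0: ✓
  2: ✓
  4: ✓

Answer: INVARIANT HOLDS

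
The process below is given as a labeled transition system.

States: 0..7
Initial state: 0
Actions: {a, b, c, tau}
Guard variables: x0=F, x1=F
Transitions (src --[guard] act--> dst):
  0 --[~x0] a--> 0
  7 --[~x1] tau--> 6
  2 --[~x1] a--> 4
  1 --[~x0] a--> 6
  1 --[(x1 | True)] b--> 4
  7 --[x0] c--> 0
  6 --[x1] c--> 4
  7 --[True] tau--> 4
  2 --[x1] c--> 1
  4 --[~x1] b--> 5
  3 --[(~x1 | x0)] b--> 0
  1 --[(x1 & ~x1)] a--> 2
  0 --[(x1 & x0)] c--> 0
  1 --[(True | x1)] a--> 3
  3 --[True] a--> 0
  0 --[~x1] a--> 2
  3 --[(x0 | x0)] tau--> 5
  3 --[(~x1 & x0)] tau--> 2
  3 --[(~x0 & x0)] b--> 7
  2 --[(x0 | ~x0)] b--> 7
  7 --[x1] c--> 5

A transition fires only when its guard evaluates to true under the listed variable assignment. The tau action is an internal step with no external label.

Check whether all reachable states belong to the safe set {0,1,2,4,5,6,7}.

Answer: INVARIANT HOLDS

Working:
Safe = {0,1,2,4,5,6,7}
Reachable = {0,2,4,5,6,7}
  0: ok
  2: ok
  4: ok
  5: ok
  6: ok
  7: ok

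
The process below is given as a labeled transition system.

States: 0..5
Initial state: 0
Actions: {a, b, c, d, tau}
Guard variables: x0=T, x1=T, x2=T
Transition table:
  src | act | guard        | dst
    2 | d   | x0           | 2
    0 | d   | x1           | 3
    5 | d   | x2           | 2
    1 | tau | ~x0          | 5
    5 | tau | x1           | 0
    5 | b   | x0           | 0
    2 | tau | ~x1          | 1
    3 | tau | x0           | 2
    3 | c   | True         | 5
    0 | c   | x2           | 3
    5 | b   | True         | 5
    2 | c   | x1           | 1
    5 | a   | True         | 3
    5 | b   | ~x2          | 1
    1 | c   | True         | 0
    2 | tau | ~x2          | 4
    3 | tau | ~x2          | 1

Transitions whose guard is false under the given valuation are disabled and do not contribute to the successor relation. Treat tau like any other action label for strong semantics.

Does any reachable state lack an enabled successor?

Answer: DEADLOCK-FREE

Trace:
R = {0,1,2,3,5}
  0: c→3  d→3  [deg 2]
  1: c→0  [deg 1]
  2: c→1  d→2  [deg 2]
  3: c→5  tau→2  [deg 2]
  5: a→3  b→0  b→5  d→2  tau→0  [deg 5]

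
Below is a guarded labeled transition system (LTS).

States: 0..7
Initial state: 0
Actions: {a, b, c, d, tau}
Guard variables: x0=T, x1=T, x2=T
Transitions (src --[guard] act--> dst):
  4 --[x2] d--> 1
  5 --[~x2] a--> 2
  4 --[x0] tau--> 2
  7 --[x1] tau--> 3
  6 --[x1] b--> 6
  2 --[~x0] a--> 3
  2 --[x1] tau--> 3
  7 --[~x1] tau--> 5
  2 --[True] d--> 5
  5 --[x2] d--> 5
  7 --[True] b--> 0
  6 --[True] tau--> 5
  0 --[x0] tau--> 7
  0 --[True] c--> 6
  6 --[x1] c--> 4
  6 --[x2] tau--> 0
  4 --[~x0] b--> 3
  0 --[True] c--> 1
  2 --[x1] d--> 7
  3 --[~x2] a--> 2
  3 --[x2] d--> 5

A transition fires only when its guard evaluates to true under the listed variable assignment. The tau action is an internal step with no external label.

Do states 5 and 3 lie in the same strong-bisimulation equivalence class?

Refine partition for ~:
  P[0] = {{0,1,2,3,4,5,6,7}}
  P[1] = {{0},{1},{2,4},{3,5},{6},{7}}
  P[2] = {{0},{1},{2},{3,5},{4},{6},{7}}
Fixed point at round 3; 7 class(es).
class of 5: {3,5}; class of 3: {3,5}

Answer: BISIMILAR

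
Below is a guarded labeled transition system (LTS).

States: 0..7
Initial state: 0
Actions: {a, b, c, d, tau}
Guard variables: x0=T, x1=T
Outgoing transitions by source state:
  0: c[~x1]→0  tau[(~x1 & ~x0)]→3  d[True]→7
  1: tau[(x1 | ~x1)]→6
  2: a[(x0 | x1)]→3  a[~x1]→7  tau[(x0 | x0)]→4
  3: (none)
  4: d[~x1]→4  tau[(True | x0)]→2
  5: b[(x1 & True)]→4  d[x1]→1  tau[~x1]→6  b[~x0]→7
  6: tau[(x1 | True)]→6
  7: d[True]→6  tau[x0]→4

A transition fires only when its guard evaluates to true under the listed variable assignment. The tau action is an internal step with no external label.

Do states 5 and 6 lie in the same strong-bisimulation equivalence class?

Answer: NOT BISIMILAR

Trace:
Compute ~ classes (split until stable):
  P[0] = {{0,1,2,3,4,5,6,7}}
  P[1] = {{0},{1,4,6},{2},{3},{5},{7}}
  P[2] = {{0},{1,6},{2},{3},{4},{5},{7}}
stable after 3 split(s): 7 block(s)
[5]={5}  [6]={1,6}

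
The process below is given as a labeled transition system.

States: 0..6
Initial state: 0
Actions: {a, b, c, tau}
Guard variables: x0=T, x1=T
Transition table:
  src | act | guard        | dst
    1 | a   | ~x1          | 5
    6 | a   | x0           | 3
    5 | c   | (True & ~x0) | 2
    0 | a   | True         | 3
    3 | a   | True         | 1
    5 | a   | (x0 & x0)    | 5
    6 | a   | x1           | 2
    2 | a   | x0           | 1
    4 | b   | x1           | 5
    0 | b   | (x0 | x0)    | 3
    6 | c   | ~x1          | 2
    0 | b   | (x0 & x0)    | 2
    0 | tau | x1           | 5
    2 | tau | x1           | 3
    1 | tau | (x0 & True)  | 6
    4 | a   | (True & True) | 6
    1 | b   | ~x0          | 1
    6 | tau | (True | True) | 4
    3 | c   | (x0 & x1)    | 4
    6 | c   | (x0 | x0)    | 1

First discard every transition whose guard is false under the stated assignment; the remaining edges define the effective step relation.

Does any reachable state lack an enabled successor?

R = {0,1,2,3,4,5,6}
  0: a→3  b→2  b→3  tau→5  [4 out]
  1: tau→6  [1 out]
  2: a→1  tau→3  [2 out]
  3: a→1  c→4  [2 out]
  4: a→6  b→5  [2 out]
  5: a→5  [1 out]
  6: a→2  a→3  c→1  tau→4  [4 out]

Answer: DEADLOCK-FREE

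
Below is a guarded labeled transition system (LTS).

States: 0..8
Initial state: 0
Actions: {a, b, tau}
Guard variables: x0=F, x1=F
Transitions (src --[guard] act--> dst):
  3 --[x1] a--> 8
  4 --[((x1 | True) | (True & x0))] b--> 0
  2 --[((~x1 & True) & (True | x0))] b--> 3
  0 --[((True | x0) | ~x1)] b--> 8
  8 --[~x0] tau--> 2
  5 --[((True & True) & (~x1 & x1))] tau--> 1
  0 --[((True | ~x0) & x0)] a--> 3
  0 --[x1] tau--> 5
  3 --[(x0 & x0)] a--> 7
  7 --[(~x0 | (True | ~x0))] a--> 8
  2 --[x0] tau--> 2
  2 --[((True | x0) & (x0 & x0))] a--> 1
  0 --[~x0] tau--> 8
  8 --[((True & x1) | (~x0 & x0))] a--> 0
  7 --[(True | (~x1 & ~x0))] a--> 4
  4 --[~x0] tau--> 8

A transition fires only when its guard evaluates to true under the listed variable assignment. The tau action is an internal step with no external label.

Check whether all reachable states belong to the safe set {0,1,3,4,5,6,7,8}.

Safe = {0,1,3,4,5,6,7,8}
Reachable = {0,2,3,8}
  0: ok
  2: ✗ unsafe
  3: ok
  8: ok
witness against invariant: b·tau → 2

Answer: INVARIANT VIOLATED at state 2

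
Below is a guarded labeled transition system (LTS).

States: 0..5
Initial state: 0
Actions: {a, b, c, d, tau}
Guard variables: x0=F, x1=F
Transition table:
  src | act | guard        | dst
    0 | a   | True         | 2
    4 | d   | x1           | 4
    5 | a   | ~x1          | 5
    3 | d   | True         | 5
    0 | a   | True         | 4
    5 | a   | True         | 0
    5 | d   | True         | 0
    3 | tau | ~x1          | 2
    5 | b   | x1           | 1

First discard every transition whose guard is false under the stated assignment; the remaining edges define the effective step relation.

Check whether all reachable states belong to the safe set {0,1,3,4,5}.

Answer: INVARIANT VIOLATED at state 2

Trace:
Inv-set: {0,1,3,4,5}
Reach set: {0,2,4}
  0: ✓
  2: outside
  4: ✓
reach 2 via a — violates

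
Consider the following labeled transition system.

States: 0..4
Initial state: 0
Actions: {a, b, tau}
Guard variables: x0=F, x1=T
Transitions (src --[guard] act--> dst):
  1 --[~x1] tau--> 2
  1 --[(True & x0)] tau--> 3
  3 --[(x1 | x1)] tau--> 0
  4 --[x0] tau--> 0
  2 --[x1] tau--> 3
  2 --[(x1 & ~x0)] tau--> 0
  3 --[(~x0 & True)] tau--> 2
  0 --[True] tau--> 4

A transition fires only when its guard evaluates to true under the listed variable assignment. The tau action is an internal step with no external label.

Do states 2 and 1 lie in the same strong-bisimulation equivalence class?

Answer: NOT BISIMILAR

Trace:
Bisimulation quotient by refinement:
  P[0] = {{0,1,2,3,4}}
  P[1] = {{0,2,3},{1,4}}
  P[2] = {{0},{1,4},{2,3}}
3 equivalence class(es) (converged in 3)
class of 2: {2,3}; class of 1: {1,4}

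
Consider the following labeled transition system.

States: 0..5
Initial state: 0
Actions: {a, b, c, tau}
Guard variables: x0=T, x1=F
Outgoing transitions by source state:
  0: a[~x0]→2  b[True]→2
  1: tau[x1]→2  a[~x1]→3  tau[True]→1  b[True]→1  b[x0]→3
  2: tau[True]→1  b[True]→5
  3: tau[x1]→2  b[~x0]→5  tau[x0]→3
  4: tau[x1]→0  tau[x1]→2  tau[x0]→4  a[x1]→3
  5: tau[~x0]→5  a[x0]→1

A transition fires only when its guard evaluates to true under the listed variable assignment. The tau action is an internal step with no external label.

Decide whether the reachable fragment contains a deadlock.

R = {0,1,2,3,5}
  0: b→2  [1 out]
  1: a→3  b→1  b→3  tau→1  [4 out]
  2: b→5  tau→1  [2 out]
  3: tau→3  [1 out]
  5: a→1  [1 out]

Answer: DEADLOCK-FREE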